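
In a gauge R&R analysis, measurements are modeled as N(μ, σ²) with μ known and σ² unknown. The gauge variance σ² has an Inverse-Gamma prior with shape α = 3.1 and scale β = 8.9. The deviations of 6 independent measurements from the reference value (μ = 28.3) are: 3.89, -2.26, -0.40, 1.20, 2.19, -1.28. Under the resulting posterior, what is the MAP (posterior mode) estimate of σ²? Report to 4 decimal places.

3.2447

With known mean μ and an Inverse-Gamma(α, β) prior on σ², the Normal likelihood is conjugate: posterior is Inv-Gamma(α + n/2, β + Σ(xᵢ−μ)²/2).
Σ(xᵢ−μ)² = (3.89)² + (-2.26)² + (-0.40)² + (1.20)² + (2.19)² + (-1.28)² = 28.2742.
Posterior: Inv-Gamma(3.1 + 6/2, 8.9 + 28.2742/2) = Inv-Gamma(6.10, 23.03710).
Mode = β/(α+1) = 23.03710/7.10 = 3.2447.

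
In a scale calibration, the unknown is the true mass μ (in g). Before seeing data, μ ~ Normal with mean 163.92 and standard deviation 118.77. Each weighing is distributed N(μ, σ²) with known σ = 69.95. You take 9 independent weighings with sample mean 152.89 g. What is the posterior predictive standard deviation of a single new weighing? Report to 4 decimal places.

For Normal data with known variance σ², a Normal(μ₀, σ₀²) prior on μ is conjugate. Posterior precision = 1/σ₀² + n/σ²; posterior mean is the precision-weighted average of μ₀ and x̄.
σ₀² = 118.77² = 14106.3129, σ² = 69.95² = 4893.0025; σ² + n·σ₀² = 4893.0025 + 9·14106.3129 = 131849.8186.
Posterior precision = 1/σ₀² + n/σ² = 1/14106.3129 + 9/4893.0025 = (σ² + n·σ₀²)/(σ₀²σ²) = 131849.8186/(14106.3129·4893.0025); posterior variance σₙ² = σ₀²σ²/(σ² + n·σ₀²) = 14106.3129·4893.0025/131849.8186 = 523.491234.
Predictive variance for one new observation = σₙ² + σ² = 14106.3129·4893.0025/131849.8186 + 4893.0025 = σ²·(σ₀² + 131849.8186)/131849.8186 = 4893.0025·145956.1315/131849.8186 = 5416.493734; SD = √(4893.0025·145956.1315/131849.8186) = 73.5968.

73.5968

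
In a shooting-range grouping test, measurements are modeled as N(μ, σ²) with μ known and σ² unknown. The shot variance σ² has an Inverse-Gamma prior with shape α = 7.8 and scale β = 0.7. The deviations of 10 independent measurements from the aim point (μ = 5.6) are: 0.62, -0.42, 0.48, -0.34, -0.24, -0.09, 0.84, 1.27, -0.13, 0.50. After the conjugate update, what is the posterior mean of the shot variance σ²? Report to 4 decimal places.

With known mean μ and an Inverse-Gamma(α, β) prior on σ², the Normal likelihood is conjugate: posterior is Inv-Gamma(α + n/2, β + Σ(xᵢ−μ)²/2).
Σ(xᵢ−μ)² = (0.62)² + (-0.42)² + (0.48)² + (-0.34)² + (-0.24)² + (-0.09)² + (0.84)² + (1.27)² + (-0.13)² + (0.50)² = 3.5579.
Posterior: Inv-Gamma(7.8 + 10/2, 0.7 + 3.5579/2) = Inv-Gamma(12.80, 2.47895).
E[σ²|data] = β/(α−1) = 2.47895/11.80 = 0.2101.

0.2101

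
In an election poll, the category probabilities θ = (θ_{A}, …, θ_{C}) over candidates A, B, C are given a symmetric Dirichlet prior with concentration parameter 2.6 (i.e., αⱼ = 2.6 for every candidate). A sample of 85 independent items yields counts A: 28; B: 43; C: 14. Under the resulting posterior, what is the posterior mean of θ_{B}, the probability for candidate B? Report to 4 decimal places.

0.4914

The Dirichlet prior is conjugate to the Multinomial likelihood: each posterior αⱼ = prior αⱼ + observed count nⱼ.
Posterior concentration: (30.6, 45.6, 16.6), total = 92.8.
E[θ_{B}|data] = α_{B}/Σα = 45.6/92.8 = 0.4914.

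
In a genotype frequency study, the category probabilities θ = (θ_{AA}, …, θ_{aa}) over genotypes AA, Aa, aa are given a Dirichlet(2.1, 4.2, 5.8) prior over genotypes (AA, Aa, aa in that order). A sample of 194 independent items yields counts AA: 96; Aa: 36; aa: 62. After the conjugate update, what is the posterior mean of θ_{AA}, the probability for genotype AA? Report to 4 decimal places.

The Dirichlet prior is conjugate to the Multinomial likelihood: each posterior αⱼ = prior αⱼ + observed count nⱼ.
Posterior concentration: (98.1, 40.2, 67.8), total = 206.1.
E[θ_{AA}|data] = α_{AA}/Σα = 98.1/206.1 = 0.4760.

0.4760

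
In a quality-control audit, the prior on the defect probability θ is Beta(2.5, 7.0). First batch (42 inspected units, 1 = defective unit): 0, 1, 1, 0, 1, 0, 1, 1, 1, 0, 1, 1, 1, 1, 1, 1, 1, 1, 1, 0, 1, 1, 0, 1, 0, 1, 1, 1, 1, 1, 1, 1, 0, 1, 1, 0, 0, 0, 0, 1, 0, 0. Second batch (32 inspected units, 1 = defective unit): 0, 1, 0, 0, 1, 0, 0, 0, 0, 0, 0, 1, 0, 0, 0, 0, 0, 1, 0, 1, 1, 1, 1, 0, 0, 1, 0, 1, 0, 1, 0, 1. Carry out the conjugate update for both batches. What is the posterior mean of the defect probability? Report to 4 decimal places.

0.5090

The Beta prior is conjugate to a Binomial/Bernoulli likelihood; the update adds successes to α and failures to β.
After batch 1: Beta(2.5+28, 7.0+14) = Beta(30.5, 21.0).
After batch 2: Beta(30.5+12, 21.0+20) = Beta(42.5, 41.0).
Posterior mean = α/(α+β) = 42.5/83.5 = 0.5090.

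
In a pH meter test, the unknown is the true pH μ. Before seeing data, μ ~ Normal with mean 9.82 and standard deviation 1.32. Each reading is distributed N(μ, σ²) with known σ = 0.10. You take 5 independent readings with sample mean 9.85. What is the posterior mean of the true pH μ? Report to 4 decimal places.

For Normal data with known variance σ², a Normal(μ₀, σ₀²) prior on μ is conjugate. Posterior precision = 1/σ₀² + n/σ²; posterior mean is the precision-weighted average of μ₀ and x̄.
n·x̄ = 5·9.85 = 49.25.
σ₀² = 1.32² = 1.7424, σ² = 0.10² = 0.01; σ² + n·σ₀² = 0.01 + 5·1.7424 = 8.722.
Posterior mean = (μ₀/σ₀² + n·x̄/σ²)/(1/σ₀² + n/σ²) = (σ²·μ₀ + σ₀²·n·x̄)/(σ² + n·σ₀²) = (0.01·9.82 + 1.7424·49.25)/8.722 = 85.9114/8.722 = 9.8500.

9.8500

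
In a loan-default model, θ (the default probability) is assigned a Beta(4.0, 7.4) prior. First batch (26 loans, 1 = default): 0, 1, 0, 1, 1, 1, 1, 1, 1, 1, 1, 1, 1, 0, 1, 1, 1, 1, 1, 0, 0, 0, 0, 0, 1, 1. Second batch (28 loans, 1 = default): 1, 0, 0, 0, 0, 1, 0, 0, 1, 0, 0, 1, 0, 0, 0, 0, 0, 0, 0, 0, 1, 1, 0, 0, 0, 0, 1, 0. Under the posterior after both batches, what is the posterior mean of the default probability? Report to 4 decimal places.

The Beta prior is conjugate to a Binomial/Bernoulli likelihood; the update adds successes to α and failures to β.
After batch 1: Beta(4.0+18, 7.4+8) = Beta(22.0, 15.4).
After batch 2: Beta(22.0+7, 15.4+21) = Beta(29.0, 36.4).
Posterior mean = α/(α+β) = 29.0/65.4 = 0.4434.

0.4434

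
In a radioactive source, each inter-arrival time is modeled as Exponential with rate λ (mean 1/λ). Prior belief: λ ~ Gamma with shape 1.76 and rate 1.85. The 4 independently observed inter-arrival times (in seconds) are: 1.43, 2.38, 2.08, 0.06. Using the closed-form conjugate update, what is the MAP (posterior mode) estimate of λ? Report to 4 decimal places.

0.6103

With a Gamma(shape α, rate β) prior on the exponential rate λ, the posterior after n observations with total T = Σxᵢ is Gamma(α+n, β+T).
Sum of observations T = 5.95 seconds; n = 4.
Posterior: Gamma(1.76+4, 1.85+5.95) = Gamma(5.76, 7.80).
Mode = (α−1)/β = 0.6103.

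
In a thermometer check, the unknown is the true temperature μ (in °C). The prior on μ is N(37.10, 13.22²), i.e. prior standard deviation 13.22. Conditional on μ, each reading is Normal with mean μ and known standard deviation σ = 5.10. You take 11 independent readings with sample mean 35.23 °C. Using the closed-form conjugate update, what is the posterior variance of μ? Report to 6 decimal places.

For Normal data with known variance σ², a Normal(μ₀, σ₀²) prior on μ is conjugate. Posterior precision = 1/σ₀² + n/σ²; posterior mean is the precision-weighted average of μ₀ and x̄.
σ₀² = 13.22² = 174.7684, σ² = 5.10² = 26.01; σ² + n·σ₀² = 26.01 + 11·174.7684 = 1948.4624.
Posterior precision = 1/σ₀² + n/σ² = 1/174.7684 + 11/26.01 = (σ² + n·σ₀²)/(σ₀²σ²) = 1948.4624/(174.7684·26.01); posterior variance σₙ² = σ₀²σ²/(σ² + n·σ₀²) = 174.7684·26.01/1948.4624 = 2.332981.

2.332981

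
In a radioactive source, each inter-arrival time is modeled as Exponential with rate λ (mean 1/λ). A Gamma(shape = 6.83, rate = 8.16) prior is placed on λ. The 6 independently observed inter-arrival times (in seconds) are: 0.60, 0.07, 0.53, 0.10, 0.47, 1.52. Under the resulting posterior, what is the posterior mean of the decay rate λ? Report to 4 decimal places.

With a Gamma(shape α, rate β) prior on the exponential rate λ, the posterior after n observations with total T = Σxᵢ is Gamma(α+n, β+T).
Sum of observations T = 3.29 seconds; n = 6.
Posterior: Gamma(6.83+6, 8.16+3.29) = Gamma(12.83, 11.45).
Posterior mean of λ = α/β = 12.83/11.45 = 1.1205.

1.1205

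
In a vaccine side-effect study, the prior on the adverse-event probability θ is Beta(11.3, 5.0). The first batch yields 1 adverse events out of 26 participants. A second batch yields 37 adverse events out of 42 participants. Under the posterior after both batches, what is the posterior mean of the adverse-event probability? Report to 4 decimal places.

0.5848

The Beta prior is conjugate to a Binomial/Bernoulli likelihood; the update adds successes to α and failures to β.
After batch 1: Beta(11.3+1, 5.0+25) = Beta(12.3, 30.0).
After batch 2: Beta(12.3+37, 30.0+5) = Beta(49.3, 35.0).
Posterior mean = α/(α+β) = 49.3/84.3 = 0.5848.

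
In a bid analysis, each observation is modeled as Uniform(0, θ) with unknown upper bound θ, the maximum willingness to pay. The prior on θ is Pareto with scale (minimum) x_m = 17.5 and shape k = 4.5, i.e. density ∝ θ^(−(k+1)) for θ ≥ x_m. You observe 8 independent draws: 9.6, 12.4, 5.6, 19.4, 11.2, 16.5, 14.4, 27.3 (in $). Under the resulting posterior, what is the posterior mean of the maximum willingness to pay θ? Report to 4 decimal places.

29.6739

A Pareto(scale x_m, shape k) prior on the upper bound θ of Uniform(0, θ) is conjugate: posterior is Pareto(max(x_m, max xᵢ), k + n).
Sample maximum = 27.3; prior scale x_m = 17.5 → posterior scale = max = 27.3.
Posterior shape = 4.5 + 8 = 12.5.
E[θ|data] = k·x_m/(k−1) = 12.5·27.3/11.5 = 29.6739.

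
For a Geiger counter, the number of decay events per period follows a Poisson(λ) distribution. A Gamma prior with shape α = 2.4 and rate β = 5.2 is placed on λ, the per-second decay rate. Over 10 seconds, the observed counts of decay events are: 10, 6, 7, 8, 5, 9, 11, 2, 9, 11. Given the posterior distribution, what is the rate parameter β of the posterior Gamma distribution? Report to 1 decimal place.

15.2

With a Gamma(shape α, rate β) prior, the Poisson likelihood is conjugate: the posterior is Gamma(α + ΣXᵢ, β + n).
Sum of counts S = 78 over n = 10 seconds.
Posterior: Gamma(α+S, β+n) = Gamma(2.4+78, 5.2+10) = Gamma(80.4, 15.2).
Posterior β = 15.2.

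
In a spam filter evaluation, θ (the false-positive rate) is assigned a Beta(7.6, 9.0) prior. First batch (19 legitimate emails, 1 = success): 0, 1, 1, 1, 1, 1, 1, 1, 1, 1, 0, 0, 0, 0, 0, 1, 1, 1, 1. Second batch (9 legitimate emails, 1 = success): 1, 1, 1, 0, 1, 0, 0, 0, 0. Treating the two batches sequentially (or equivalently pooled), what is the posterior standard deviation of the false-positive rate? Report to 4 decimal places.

0.0736

The Beta prior is conjugate to a Binomial/Bernoulli likelihood; the update adds successes to α and failures to β.
After batch 1: Beta(7.6+13, 9.0+6) = Beta(20.6, 15.0).
After batch 2: Beta(20.6+4, 15.0+5) = Beta(24.6, 20.0).
Var = αβ/((α+β)²(α+β+1)) = 24.6·20.0/(44.6²·45.6) = 0.00542414; SD = √0.00542414 = 0.0736.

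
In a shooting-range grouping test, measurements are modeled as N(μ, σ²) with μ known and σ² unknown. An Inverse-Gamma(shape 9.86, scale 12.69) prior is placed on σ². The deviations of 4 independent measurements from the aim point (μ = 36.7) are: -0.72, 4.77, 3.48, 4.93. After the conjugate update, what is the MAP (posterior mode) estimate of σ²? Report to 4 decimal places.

With known mean μ and an Inverse-Gamma(α, β) prior on σ², the Normal likelihood is conjugate: posterior is Inv-Gamma(α + n/2, β + Σ(xᵢ−μ)²/2).
Σ(xᵢ−μ)² = (-0.72)² + (4.77)² + (3.48)² + (4.93)² = 59.6866.
Posterior: Inv-Gamma(9.86 + 4/2, 12.69 + 59.6866/2) = Inv-Gamma(11.86, 42.53330).
Mode = β/(α+1) = 42.53330/12.86 = 3.3074.

3.3074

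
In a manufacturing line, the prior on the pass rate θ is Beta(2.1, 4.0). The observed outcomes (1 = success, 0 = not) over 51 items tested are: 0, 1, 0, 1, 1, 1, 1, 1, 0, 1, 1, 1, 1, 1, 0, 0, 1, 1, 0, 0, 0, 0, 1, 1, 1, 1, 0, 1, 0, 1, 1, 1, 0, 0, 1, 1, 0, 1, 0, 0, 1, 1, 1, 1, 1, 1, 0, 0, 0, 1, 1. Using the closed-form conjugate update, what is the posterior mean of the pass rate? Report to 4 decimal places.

0.5972

The Beta prior is conjugate to a Binomial/Bernoulli likelihood; the update adds successes to α and failures to β.
Posterior: Beta(α+k, β+n−k) = Beta(2.1+32, 4.0+19) = Beta(34.1, 23.0).
Posterior mean = α/(α+β) = 34.1/57.1 = 0.5972.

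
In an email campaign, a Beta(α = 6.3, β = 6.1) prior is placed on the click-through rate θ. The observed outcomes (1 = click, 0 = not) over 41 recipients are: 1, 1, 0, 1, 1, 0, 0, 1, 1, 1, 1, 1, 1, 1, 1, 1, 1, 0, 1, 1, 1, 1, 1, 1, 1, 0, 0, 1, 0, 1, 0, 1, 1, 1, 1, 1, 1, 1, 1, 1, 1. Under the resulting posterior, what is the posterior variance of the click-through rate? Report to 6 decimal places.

0.003572

The Beta prior is conjugate to a Binomial/Bernoulli likelihood; the update adds successes to α and failures to β.
Posterior: Beta(α+k, β+n−k) = Beta(6.3+33, 6.1+8) = Beta(39.3, 14.1).
Var = αβ/((α+β)²(α+β+1)) = 39.3·14.1/(53.4²·54.4) = 0.003572.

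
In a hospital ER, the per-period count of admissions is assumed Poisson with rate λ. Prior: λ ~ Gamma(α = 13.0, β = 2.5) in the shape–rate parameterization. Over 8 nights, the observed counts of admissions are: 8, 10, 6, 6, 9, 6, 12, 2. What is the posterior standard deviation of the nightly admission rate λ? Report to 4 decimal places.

0.8081

With a Gamma(shape α, rate β) prior, the Poisson likelihood is conjugate: the posterior is Gamma(α + ΣXᵢ, β + n).
Sum of counts S = 59 over n = 8 nights.
Posterior: Gamma(α+S, β+n) = Gamma(13.0+59, 2.5+8) = Gamma(72.0, 10.5).
SD = √α/β = √72.0/10.5 = 0.8081.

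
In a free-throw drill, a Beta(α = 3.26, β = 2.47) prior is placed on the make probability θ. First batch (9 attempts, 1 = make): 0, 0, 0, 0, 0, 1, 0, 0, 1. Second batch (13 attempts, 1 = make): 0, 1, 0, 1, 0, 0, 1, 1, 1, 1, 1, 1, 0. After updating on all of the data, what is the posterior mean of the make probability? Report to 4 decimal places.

The Beta prior is conjugate to a Binomial/Bernoulli likelihood; the update adds successes to α and failures to β.
After batch 1: Beta(3.26+2, 2.47+7) = Beta(5.26, 9.47).
After batch 2: Beta(5.26+8, 9.47+5) = Beta(13.26, 14.47).
Posterior mean = α/(α+β) = 13.26/27.73 = 0.4782.

0.4782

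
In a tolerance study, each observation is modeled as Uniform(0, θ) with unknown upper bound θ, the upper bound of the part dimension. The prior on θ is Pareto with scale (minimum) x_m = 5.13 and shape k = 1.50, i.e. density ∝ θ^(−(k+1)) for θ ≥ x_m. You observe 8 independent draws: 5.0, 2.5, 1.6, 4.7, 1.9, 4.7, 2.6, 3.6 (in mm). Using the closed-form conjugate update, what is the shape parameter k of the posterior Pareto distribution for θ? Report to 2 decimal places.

9.50

A Pareto(scale x_m, shape k) prior on the upper bound θ of Uniform(0, θ) is conjugate: posterior is Pareto(max(x_m, max xᵢ), k + n).
Sample maximum = 5.0; prior scale x_m = 5.13 → posterior scale = max = 5.13.
Posterior shape = 1.50 + 8 = 9.50.
Posterior shape k = 9.50.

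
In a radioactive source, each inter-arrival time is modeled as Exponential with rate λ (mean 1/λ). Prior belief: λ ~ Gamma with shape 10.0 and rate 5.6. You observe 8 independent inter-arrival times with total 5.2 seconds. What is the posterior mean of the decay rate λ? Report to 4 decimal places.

1.6667

With a Gamma(shape α, rate β) prior on the exponential rate λ, the posterior after n observations with total T = Σxᵢ is Gamma(α+n, β+T).
Posterior: Gamma(10.0+8, 5.6+5.2) = Gamma(18.0, 10.8).
Posterior mean of λ = α/β = 18.0/10.8 = 1.6667.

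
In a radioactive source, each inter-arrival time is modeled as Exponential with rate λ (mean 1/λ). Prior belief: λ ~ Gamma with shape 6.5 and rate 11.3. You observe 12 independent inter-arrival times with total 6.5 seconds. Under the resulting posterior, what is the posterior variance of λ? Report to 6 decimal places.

0.058389

With a Gamma(shape α, rate β) prior on the exponential rate λ, the posterior after n observations with total T = Σxᵢ is Gamma(α+n, β+T).
Posterior: Gamma(6.5+12, 11.3+6.5) = Gamma(18.5, 17.8).
Var = α/β² = 0.058389.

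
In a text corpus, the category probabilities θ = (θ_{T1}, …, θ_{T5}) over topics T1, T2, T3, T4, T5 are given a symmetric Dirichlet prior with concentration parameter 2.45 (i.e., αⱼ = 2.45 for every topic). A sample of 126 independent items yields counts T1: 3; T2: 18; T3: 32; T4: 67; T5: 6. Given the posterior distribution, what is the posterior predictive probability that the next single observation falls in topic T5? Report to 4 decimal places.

The Dirichlet prior is conjugate to the Multinomial likelihood: each posterior αⱼ = prior αⱼ + observed count nⱼ.
Posterior concentration: (5.45, 20.45, 34.45, 69.45, 8.45), total = 138.25.
P(next = T5 | data) = α_{T5}/Σα = 0.0611.

0.0611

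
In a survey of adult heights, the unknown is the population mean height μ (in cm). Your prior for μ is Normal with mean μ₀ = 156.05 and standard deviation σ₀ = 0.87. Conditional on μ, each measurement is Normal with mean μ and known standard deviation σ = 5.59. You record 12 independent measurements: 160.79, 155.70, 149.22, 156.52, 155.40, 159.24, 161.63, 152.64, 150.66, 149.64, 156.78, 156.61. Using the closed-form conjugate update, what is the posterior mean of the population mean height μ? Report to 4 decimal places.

For Normal data with known variance σ², a Normal(μ₀, σ₀²) prior on μ is conjugate. Posterior precision = 1/σ₀² + n/σ²; posterior mean is the precision-weighted average of μ₀ and x̄.
Σxᵢ = 160.79 + 155.70 + 149.22 + 156.52 + 155.40 + 159.24 + 161.63 + 152.64 + 150.66 + 149.64 + 156.78 + 156.61 = 1864.83, so n·x̄ = 1864.83.
σ₀² = 0.87² = 0.7569, σ² = 5.59² = 31.2481; σ² + n·σ₀² = 31.2481 + 12·0.7569 = 40.3309.
Posterior mean = (μ₀/σ₀² + n·x̄/σ²)/(1/σ₀² + n/σ²) = (σ²·μ₀ + σ₀²·n·x̄)/(σ² + n·σ₀²) = (31.2481·156.05 + 0.7569·1864.83)/40.3309 = 6287.755832/40.3309 = 155.9042.

155.9042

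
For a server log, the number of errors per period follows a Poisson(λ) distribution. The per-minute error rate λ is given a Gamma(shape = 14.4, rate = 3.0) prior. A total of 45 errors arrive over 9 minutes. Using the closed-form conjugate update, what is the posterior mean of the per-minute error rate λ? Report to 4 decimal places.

4.9500

With a Gamma(shape α, rate β) prior, the Poisson likelihood is conjugate: the posterior is Gamma(α + ΣXᵢ, β + n).
Posterior: Gamma(α+S, β+n) = Gamma(14.4+45, 3.0+9) = Gamma(59.4, 12.0).
Posterior mean = α/β = 59.4/12.0 = 4.9500.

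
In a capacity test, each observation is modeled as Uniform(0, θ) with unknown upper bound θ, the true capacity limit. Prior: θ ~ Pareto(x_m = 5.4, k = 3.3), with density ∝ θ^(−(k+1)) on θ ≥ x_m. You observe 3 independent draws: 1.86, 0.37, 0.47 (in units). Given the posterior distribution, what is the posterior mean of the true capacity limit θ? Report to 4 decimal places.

6.4189

A Pareto(scale x_m, shape k) prior on the upper bound θ of Uniform(0, θ) is conjugate: posterior is Pareto(max(x_m, max xᵢ), k + n).
Sample maximum = 1.86; prior scale x_m = 5.4 → posterior scale = max = 5.40.
Posterior shape = 3.3 + 3 = 6.3.
E[θ|data] = k·x_m/(k−1) = 6.3·5.40/5.3 = 6.4189.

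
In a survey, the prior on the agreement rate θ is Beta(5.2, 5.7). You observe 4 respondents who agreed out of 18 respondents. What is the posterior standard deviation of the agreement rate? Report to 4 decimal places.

0.0852

The Beta prior is conjugate to a Binomial/Bernoulli likelihood; the update adds successes to α and failures to β.
Posterior: Beta(α+k, β+n−k) = Beta(5.2+4, 5.7+14) = Beta(9.2, 19.7).
Var = αβ/((α+β)²(α+β+1)) = 9.2·19.7/(28.9²·29.9) = 0.00725750; SD = √0.00725750 = 0.0852.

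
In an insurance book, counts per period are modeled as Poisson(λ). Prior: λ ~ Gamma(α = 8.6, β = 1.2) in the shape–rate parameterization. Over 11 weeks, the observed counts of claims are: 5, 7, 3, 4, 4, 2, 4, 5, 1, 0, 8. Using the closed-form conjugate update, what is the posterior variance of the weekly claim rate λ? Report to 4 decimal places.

0.3467

With a Gamma(shape α, rate β) prior, the Poisson likelihood is conjugate: the posterior is Gamma(α + ΣXᵢ, β + n).
Sum of counts S = 43 over n = 11 weeks.
Posterior: Gamma(α+S, β+n) = Gamma(8.6+43, 1.2+11) = Gamma(51.6, 12.2).
Var = α/β² = 51.6/12.2² = 0.3467.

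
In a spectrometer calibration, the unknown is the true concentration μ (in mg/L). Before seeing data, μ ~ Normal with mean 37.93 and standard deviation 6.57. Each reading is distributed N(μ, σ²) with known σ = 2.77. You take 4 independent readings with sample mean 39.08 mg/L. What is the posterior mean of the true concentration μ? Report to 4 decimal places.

39.0311

For Normal data with known variance σ², a Normal(μ₀, σ₀²) prior on μ is conjugate. Posterior precision = 1/σ₀² + n/σ²; posterior mean is the precision-weighted average of μ₀ and x̄.
n·x̄ = 4·39.08 = 156.32.
σ₀² = 6.57² = 43.1649, σ² = 2.77² = 7.6729; σ² + n·σ₀² = 7.6729 + 4·43.1649 = 180.3325.
Posterior mean = (μ₀/σ₀² + n·x̄/σ²)/(1/σ₀² + n/σ²) = (σ²·μ₀ + σ₀²·n·x̄)/(σ² + n·σ₀²) = (7.6729·37.93 + 43.1649·156.32)/180.3325 = 7038.570265/180.3325 = 39.0311.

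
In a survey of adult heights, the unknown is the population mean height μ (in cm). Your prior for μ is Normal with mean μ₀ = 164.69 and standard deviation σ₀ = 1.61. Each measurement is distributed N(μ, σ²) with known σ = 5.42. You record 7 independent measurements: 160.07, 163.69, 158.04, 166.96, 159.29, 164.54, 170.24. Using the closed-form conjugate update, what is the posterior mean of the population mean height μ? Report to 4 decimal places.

For Normal data with known variance σ², a Normal(μ₀, σ₀²) prior on μ is conjugate. Posterior precision = 1/σ₀² + n/σ²; posterior mean is the precision-weighted average of μ₀ and x̄.
Σxᵢ = 160.07 + 163.69 + 158.04 + 166.96 + 159.29 + 164.54 + 170.24 = 1142.83, so n·x̄ = 1142.83.
σ₀² = 1.61² = 2.5921, σ² = 5.42² = 29.3764; σ² + n·σ₀² = 29.3764 + 7·2.5921 = 47.5211.
Posterior mean = (μ₀/σ₀² + n·x̄/σ²)/(1/σ₀² + n/σ²) = (σ²·μ₀ + σ₀²·n·x̄)/(σ² + n·σ₀²) = (29.3764·164.69 + 2.5921·1142.83)/47.5211 = 7800.328959/47.5211 = 164.1445.

164.1445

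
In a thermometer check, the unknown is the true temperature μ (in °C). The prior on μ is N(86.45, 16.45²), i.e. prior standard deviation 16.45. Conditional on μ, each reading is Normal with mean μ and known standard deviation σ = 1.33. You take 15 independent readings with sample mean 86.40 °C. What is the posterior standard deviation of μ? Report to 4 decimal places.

0.3433

For Normal data with known variance σ², a Normal(μ₀, σ₀²) prior on μ is conjugate. Posterior precision = 1/σ₀² + n/σ²; posterior mean is the precision-weighted average of μ₀ and x̄.
σ₀² = 16.45² = 270.6025, σ² = 1.33² = 1.7689; σ² + n·σ₀² = 1.7689 + 15·270.6025 = 4060.8064.
Posterior precision = 1/σ₀² + n/σ² = 1/270.6025 + 15/1.7689 = (σ² + n·σ₀²)/(σ₀²σ²) = 4060.8064/(270.6025·1.7689); posterior variance σₙ² = σ₀²σ²/(σ² + n·σ₀²) = 270.6025·1.7689/4060.8064 = 0.117875.
Posterior SD = √σₙ² = √(270.6025·1.7689/4060.8064) = 0.3433.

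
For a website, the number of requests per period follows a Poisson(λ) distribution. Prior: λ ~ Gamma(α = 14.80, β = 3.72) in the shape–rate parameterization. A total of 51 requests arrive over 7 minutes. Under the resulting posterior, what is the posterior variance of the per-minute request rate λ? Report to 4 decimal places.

With a Gamma(shape α, rate β) prior, the Poisson likelihood is conjugate: the posterior is Gamma(α + ΣXᵢ, β + n).
Posterior: Gamma(α+S, β+n) = Gamma(14.80+51, 3.72+7) = Gamma(65.80, 10.72).
Var = α/β² = 65.80/10.72² = 0.5726.

0.5726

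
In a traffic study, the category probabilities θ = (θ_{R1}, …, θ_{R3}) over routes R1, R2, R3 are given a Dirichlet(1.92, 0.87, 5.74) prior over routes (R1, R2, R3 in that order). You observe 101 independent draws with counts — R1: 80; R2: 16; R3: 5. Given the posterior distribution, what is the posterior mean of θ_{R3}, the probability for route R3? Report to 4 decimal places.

0.0981

The Dirichlet prior is conjugate to the Multinomial likelihood: each posterior αⱼ = prior αⱼ + observed count nⱼ.
Posterior concentration: (81.92, 16.87, 10.74), total = 109.53.
E[θ_{R3}|data] = α_{R3}/Σα = 10.74/109.53 = 0.0981.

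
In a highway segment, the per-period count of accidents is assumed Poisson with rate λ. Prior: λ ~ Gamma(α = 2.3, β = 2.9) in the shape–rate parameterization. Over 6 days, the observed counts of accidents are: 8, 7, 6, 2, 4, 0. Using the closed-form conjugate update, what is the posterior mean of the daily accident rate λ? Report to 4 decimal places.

3.2921

With a Gamma(shape α, rate β) prior, the Poisson likelihood is conjugate: the posterior is Gamma(α + ΣXᵢ, β + n).
Sum of counts S = 27 over n = 6 days.
Posterior: Gamma(α+S, β+n) = Gamma(2.3+27, 2.9+6) = Gamma(29.3, 8.9).
Posterior mean = α/β = 29.3/8.9 = 3.2921.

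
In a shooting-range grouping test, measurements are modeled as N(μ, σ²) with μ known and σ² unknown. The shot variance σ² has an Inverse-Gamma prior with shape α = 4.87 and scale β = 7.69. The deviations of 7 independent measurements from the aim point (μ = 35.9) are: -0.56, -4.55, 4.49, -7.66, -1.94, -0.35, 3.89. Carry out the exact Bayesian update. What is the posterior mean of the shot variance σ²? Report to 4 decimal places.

With known mean μ and an Inverse-Gamma(α, β) prior on σ², the Normal likelihood is conjugate: posterior is Inv-Gamma(α + n/2, β + Σ(xᵢ−μ)²/2).
Σ(xᵢ−μ)² = (-0.56)² + (-4.55)² + (4.49)² + (-7.66)² + (-1.94)² + (-0.35)² + (3.89)² = 118.8700.
Posterior: Inv-Gamma(4.87 + 7/2, 7.69 + 118.8700/2) = Inv-Gamma(8.37, 67.12500).
E[σ²|data] = β/(α−1) = 67.12500/7.37 = 9.1079.

9.1079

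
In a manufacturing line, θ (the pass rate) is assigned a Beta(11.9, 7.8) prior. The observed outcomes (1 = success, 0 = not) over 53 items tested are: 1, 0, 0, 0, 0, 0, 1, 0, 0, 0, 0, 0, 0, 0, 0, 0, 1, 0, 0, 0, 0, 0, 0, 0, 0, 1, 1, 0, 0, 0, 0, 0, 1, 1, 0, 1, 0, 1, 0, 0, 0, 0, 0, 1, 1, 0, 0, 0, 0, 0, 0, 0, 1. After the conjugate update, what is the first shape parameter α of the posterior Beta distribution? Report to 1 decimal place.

The Beta prior is conjugate to a Binomial/Bernoulli likelihood; the update adds successes to α and failures to β.
Posterior: Beta(α+k, β+n−k) = Beta(11.9+12, 7.8+41) = Beta(23.9, 48.8).
Posterior α = 23.9.

23.9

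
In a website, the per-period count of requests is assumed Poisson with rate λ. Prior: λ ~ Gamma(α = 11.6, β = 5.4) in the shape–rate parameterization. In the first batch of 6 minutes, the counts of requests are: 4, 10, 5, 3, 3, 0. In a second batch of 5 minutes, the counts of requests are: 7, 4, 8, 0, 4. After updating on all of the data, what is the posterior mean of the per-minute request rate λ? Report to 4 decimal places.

3.6341

With a Gamma(shape α, rate β) prior, the Poisson likelihood is conjugate: the posterior is Gamma(α + ΣXᵢ, β + n).
Batch 1: sum of counts S = 25 over n = 6 minutes.
After batch 1: Gamma(α+S, β+n) = Gamma(11.6+25, 5.4+6) = Gamma(36.6, 11.4).
Batch 2: sum of counts S = 23 over n = 5 minutes.
After batch 2: Gamma(α+S, β+n) = Gamma(36.6+23, 11.4+5) = Gamma(59.6, 16.4).
Posterior mean = α/β = 59.6/16.4 = 3.6341.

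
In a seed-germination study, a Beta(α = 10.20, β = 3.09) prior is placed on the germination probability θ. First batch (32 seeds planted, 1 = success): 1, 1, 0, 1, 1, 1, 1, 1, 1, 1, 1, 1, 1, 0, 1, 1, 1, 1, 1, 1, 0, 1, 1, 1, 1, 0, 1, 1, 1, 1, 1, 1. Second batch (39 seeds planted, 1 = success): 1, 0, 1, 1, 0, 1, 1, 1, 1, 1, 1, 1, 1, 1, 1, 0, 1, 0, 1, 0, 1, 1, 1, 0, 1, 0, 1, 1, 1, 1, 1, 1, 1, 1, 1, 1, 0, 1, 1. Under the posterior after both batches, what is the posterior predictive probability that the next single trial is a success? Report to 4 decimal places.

The Beta prior is conjugate to a Binomial/Bernoulli likelihood; the update adds successes to α and failures to β.
After batch 1: Beta(10.20+28, 3.09+4) = Beta(38.20, 7.09).
After batch 2: Beta(38.20+31, 7.09+8) = Beta(69.20, 15.09).
For a single future Bernoulli trial, P(success | data) = α/(α+β) = 0.8210.

0.8210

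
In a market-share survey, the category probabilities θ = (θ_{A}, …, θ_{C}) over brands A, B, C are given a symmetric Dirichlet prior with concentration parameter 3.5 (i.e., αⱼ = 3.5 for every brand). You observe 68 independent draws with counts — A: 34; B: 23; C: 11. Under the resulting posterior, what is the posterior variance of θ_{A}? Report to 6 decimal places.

The Dirichlet prior is conjugate to the Multinomial likelihood: each posterior αⱼ = prior αⱼ + observed count nⱼ.
Posterior concentration: (37.5, 26.5, 14.5), total = 78.5.
Var[θ_j] = α_j(Σα−α_j)/((Σα)²(Σα+1)) = 37.5·41.0/(78.5²·79.5) = 0.003138.

0.003138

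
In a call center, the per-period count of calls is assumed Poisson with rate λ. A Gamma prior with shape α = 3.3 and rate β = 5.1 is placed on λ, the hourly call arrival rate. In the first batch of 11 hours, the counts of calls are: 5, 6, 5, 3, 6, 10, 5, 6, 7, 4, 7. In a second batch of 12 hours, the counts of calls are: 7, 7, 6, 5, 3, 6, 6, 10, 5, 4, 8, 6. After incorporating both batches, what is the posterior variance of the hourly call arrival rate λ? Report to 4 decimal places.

0.1777

With a Gamma(shape α, rate β) prior, the Poisson likelihood is conjugate: the posterior is Gamma(α + ΣXᵢ, β + n).
Batch 1: sum of counts S = 64 over n = 11 hours.
After batch 1: Gamma(α+S, β+n) = Gamma(3.3+64, 5.1+11) = Gamma(67.3, 16.1).
Batch 2: sum of counts S = 73 over n = 12 hours.
After batch 2: Gamma(α+S, β+n) = Gamma(67.3+73, 16.1+12) = Gamma(140.3, 28.1).
Var = α/β² = 140.3/28.1² = 0.1777.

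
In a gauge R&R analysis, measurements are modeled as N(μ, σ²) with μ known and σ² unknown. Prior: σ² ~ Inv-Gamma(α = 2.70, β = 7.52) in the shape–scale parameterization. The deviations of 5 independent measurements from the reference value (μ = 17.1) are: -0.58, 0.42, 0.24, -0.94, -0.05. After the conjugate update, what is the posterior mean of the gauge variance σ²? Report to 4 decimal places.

1.9639

With known mean μ and an Inverse-Gamma(α, β) prior on σ², the Normal likelihood is conjugate: posterior is Inv-Gamma(α + n/2, β + Σ(xᵢ−μ)²/2).
Σ(xᵢ−μ)² = (-0.58)² + (0.42)² + (0.24)² + (-0.94)² + (-0.05)² = 1.4565.
Posterior: Inv-Gamma(2.70 + 5/2, 7.52 + 1.4565/2) = Inv-Gamma(5.20, 8.24825).
E[σ²|data] = β/(α−1) = 8.24825/4.20 = 1.9639.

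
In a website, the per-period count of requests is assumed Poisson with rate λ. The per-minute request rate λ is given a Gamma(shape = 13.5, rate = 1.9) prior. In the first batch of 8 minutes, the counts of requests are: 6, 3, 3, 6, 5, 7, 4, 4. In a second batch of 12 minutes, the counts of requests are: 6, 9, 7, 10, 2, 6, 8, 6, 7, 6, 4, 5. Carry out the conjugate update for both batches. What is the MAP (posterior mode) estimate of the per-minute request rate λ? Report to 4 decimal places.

With a Gamma(shape α, rate β) prior, the Poisson likelihood is conjugate: the posterior is Gamma(α + ΣXᵢ, β + n).
Batch 1: sum of counts S = 38 over n = 8 minutes.
After batch 1: Gamma(α+S, β+n) = Gamma(13.5+38, 1.9+8) = Gamma(51.5, 9.9).
Batch 2: sum of counts S = 76 over n = 12 minutes.
After batch 2: Gamma(α+S, β+n) = Gamma(51.5+76, 9.9+12) = Gamma(127.5, 21.9).
Mode of Gamma(α,β) for α≥1 is (α−1)/β = 126.5/21.9 = 5.7763.

5.7763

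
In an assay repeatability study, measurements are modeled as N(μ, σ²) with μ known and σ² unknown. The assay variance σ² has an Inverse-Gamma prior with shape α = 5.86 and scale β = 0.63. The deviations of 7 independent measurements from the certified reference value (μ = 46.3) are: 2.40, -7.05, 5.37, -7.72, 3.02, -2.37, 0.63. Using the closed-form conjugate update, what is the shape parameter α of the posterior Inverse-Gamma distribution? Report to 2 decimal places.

9.36

With known mean μ and an Inverse-Gamma(α, β) prior on σ², the Normal likelihood is conjugate: posterior is Inv-Gamma(α + n/2, β + Σ(xᵢ−μ)²/2).
Σ(xᵢ−μ)² = (2.40)² + (-7.05)² + (5.37)² + (-7.72)² + (3.02)² + (-2.37)² + (0.63)² = 159.0320.
Posterior: Inv-Gamma(5.86 + 7/2, 0.63 + 159.0320/2) = Inv-Gamma(9.36, 80.14600).
Posterior α = 9.36.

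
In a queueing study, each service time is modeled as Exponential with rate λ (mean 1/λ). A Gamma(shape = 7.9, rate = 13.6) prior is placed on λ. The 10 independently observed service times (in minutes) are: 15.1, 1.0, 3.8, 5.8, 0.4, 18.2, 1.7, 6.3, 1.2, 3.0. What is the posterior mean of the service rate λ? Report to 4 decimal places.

With a Gamma(shape α, rate β) prior on the exponential rate λ, the posterior after n observations with total T = Σxᵢ is Gamma(α+n, β+T).
Sum of observations T = 56.5 minutes; n = 10.
Posterior: Gamma(7.9+10, 13.6+56.5) = Gamma(17.9, 70.1).
Posterior mean of λ = α/β = 17.9/70.1 = 0.2553.

0.2553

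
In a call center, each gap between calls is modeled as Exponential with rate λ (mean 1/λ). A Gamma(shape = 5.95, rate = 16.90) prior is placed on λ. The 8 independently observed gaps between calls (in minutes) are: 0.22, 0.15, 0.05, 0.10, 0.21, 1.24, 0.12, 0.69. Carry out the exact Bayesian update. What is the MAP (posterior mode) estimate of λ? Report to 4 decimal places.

0.6580

With a Gamma(shape α, rate β) prior on the exponential rate λ, the posterior after n observations with total T = Σxᵢ is Gamma(α+n, β+T).
Sum of observations T = 2.78 minutes; n = 8.
Posterior: Gamma(5.95+8, 16.90+2.78) = Gamma(13.95, 19.68).
Mode = (α−1)/β = 0.6580.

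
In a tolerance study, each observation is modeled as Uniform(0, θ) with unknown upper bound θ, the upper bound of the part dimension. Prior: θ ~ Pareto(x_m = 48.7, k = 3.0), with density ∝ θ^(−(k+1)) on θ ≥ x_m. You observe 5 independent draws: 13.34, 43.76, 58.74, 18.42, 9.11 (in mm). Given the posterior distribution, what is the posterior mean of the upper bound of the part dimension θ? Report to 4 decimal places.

A Pareto(scale x_m, shape k) prior on the upper bound θ of Uniform(0, θ) is conjugate: posterior is Pareto(max(x_m, max xᵢ), k + n).
Sample maximum = 58.74; prior scale x_m = 48.7 → posterior scale = max = 58.74.
Posterior shape = 3.0 + 5 = 8.0.
E[θ|data] = k·x_m/(k−1) = 8.0·58.74/7.0 = 67.1314.

67.1314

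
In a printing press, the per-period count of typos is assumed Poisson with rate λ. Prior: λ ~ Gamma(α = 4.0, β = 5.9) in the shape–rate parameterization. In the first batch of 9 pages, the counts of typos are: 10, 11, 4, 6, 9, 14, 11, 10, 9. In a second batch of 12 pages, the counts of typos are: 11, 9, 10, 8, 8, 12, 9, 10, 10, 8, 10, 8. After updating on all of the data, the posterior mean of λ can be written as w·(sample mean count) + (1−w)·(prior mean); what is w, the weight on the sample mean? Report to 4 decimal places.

With a Gamma(shape α, rate β) prior, the Poisson likelihood is conjugate: the posterior is Gamma(α + ΣXᵢ, β + n).
Total number of pages: n = 9 + 12 = 21.
Posterior mean = (α₀+S)/(β₀+n) = [n/(β₀+n)]·(S/n) + [β₀/(β₀+n)]·(α₀/β₀), so only n and β₀ enter the weight.
Weight on data w = n/(β₀+n) = 21/(5.9+21) = 21/26.9 = 0.7807.

0.7807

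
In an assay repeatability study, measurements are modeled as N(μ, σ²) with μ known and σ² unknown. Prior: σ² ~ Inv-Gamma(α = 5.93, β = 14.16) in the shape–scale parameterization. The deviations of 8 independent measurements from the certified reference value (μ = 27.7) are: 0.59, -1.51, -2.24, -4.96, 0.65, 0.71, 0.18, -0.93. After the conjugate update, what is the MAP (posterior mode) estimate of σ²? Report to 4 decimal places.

2.8541

With known mean μ and an Inverse-Gamma(α, β) prior on σ², the Normal likelihood is conjugate: posterior is Inv-Gamma(α + n/2, β + Σ(xᵢ−μ)²/2).
Σ(xᵢ−μ)² = (0.59)² + (-1.51)² + (-2.24)² + (-4.96)² + (0.65)² + (0.71)² + (0.18)² + (-0.93)² = 34.0713.
Posterior: Inv-Gamma(5.93 + 8/2, 14.16 + 34.0713/2) = Inv-Gamma(9.93, 31.19565).
Mode = β/(α+1) = 31.19565/10.93 = 2.8541.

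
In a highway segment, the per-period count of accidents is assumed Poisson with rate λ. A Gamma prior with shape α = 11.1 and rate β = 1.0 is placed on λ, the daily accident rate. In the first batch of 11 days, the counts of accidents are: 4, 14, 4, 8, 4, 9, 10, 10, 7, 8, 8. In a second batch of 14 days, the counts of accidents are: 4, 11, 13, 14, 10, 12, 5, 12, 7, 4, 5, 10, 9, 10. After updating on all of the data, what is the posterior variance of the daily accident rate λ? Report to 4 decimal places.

0.3300

With a Gamma(shape α, rate β) prior, the Poisson likelihood is conjugate: the posterior is Gamma(α + ΣXᵢ, β + n).
Batch 1: sum of counts S = 86 over n = 11 days.
After batch 1: Gamma(α+S, β+n) = Gamma(11.1+86, 1.0+11) = Gamma(97.1, 12.0).
Batch 2: sum of counts S = 126 over n = 14 days.
After batch 2: Gamma(α+S, β+n) = Gamma(97.1+126, 12.0+14) = Gamma(223.1, 26.0).
Var = α/β² = 223.1/26.0² = 0.3300.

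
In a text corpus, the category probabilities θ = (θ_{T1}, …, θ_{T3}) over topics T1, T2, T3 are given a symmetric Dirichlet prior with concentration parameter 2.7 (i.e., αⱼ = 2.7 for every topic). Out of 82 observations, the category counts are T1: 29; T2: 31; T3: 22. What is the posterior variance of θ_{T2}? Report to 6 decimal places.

0.002570

The Dirichlet prior is conjugate to the Multinomial likelihood: each posterior αⱼ = prior αⱼ + observed count nⱼ.
Posterior concentration: (31.7, 33.7, 24.7), total = 90.1.
Var[θ_j] = α_j(Σα−α_j)/((Σα)²(Σα+1)) = 33.7·56.4/(90.1²·91.1) = 0.002570.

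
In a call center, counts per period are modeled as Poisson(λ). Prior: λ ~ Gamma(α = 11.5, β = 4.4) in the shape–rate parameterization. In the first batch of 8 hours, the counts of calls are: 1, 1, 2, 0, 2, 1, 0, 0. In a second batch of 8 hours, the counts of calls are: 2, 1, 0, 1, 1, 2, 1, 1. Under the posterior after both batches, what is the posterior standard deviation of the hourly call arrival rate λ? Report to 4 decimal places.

With a Gamma(shape α, rate β) prior, the Poisson likelihood is conjugate: the posterior is Gamma(α + ΣXᵢ, β + n).
Batch 1: sum of counts S = 7 over n = 8 hours.
After batch 1: Gamma(α+S, β+n) = Gamma(11.5+7, 4.4+8) = Gamma(18.5, 12.4).
Batch 2: sum of counts S = 9 over n = 8 hours.
After batch 2: Gamma(α+S, β+n) = Gamma(18.5+9, 12.4+8) = Gamma(27.5, 20.4).
SD = √α/β = √27.5/20.4 = 0.2571.

0.2571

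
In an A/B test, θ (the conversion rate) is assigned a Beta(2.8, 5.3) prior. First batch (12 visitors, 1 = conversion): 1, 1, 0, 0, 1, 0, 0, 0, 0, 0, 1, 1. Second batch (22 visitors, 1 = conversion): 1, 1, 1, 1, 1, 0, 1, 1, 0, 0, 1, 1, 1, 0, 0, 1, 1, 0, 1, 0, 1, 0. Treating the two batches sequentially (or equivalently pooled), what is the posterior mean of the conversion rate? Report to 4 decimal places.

0.5178

The Beta prior is conjugate to a Binomial/Bernoulli likelihood; the update adds successes to α and failures to β.
After batch 1: Beta(2.8+5, 5.3+7) = Beta(7.8, 12.3).
After batch 2: Beta(7.8+14, 12.3+8) = Beta(21.8, 20.3).
Posterior mean = α/(α+β) = 21.8/42.1 = 0.5178.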